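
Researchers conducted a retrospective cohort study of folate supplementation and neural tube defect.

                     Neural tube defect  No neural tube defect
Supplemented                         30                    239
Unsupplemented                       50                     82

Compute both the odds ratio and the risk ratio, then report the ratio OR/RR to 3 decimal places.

Cells: a = 30, b = 239, c = 50, d = 82.
OR = (30·82)/(239·50) = 2460/11950 = 0.20586
Risk in exposed = 30/269 = 0.11152; risk in unexposed = 50/132 = 0.37879; RR = 0.29442
OR/RR = 0.20586 / 0.29442 = 0.69919
The outcome is not rare, so the OR lies further from 1 than the RR.

0.699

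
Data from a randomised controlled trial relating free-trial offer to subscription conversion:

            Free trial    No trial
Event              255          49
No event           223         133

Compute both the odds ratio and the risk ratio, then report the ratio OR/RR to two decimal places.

1.57

Reading the table with exposure as columns: a = 255 (Free trial, case), b = 223 (Free trial, non-case), c = 49 (No trial, case), d = 133.
OR = (255·133)/(223·49) = 33915/10927 = 3.10378
Risk in exposed = 255/478 = 0.53347; risk in unexposed = 49/182 = 0.26923; RR = 1.98147
OR/RR = 3.10378 / 1.98147 = 1.56640
The outcome is not rare, so the OR lies further from 1 than the RR.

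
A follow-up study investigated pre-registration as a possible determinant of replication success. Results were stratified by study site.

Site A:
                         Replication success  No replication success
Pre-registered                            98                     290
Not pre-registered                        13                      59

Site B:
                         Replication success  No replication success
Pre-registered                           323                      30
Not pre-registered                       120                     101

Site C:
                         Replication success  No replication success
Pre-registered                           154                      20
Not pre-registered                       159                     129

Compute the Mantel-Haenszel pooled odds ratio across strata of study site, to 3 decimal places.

OR_MH = Σ(aᵢdᵢ/nᵢ) / Σ(bᵢcᵢ/nᵢ), where nᵢ is the stratum total.
Stratum 1 (Site A): n = 460; a·d/n = 98·59/460 = 12.5696; b·c/n = 290·13/460 = 8.1957
Stratum 2 (Site B): n = 574; a·d/n = 323·101/574 = 56.8345; b·c/n = 30·120/574 = 6.2718
Stratum 3 (Site C): n = 462; a·d/n = 154·129/462 = 43.0000; b·c/n = 20·159/462 = 6.8831
OR_MH = (12.5696 + 56.8345 + 43.0000) / (8.1957 + 6.2718 + 6.8831) = 112.4041 / 21.3505 = 5.26469

5.265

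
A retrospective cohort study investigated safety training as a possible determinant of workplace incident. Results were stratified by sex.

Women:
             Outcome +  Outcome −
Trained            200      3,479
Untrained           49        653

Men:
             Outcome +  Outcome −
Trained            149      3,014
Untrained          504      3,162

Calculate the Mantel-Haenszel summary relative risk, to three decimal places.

RR_MH = Σ(aᵢ·n₀ᵢ/nᵢ) / Σ(cᵢ·n₁ᵢ/nᵢ), with n₁ᵢ = aᵢ+bᵢ (exposed), n₀ᵢ = cᵢ+dᵢ (unexposed), nᵢ = n₁ᵢ+n₀ᵢ.
Stratum 1 (Women): n₁ = 3679, n₀ = 702, n = 4381; a·n₀/n = 200·702/4381 = 32.0475; c·n₁/n = 49·3679/4381 = 41.1484
Stratum 2 (Men): n₁ = 3163, n₀ = 3666, n = 6829; a·n₀/n = 149·3666/6829 = 79.9874; c·n₁/n = 504·3163/6829 = 233.4386
RR_MH = (32.0475 + 79.9874) / (41.1484 + 233.4386) = 112.0349 / 274.5869 = 0.40801

0.408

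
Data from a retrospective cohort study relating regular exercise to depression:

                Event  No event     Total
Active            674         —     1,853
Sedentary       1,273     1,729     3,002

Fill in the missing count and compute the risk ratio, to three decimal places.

The missing cell is in the exposed row: 1853 − 674 = 1179.
So a = 674, b = 1179, c = 1273, d = 1729.
RR = [a/(a+b)] / [c/(c+d)] = (674/1853) / (1273/3002) = 0.36373/0.42405 = 0.85776

0.858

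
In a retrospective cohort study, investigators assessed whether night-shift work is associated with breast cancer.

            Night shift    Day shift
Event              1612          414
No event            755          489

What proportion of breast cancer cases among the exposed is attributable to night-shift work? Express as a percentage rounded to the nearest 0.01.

Reading the table with exposure as columns: a = 1612 (Night shift, case), b = 755 (Night shift, non-case), c = 414 (Day shift, case), d = 489.
Risk in exposed = 1612/2367 = 0.68103; risk in unexposed = 414/903 = 0.45847.
RR = 0.68103/0.45847 = 1.48544
AR% = (RR − 1)/RR × 100 = (1.48544 − 1)/1.48544 × 100 = 32.6797%

32.68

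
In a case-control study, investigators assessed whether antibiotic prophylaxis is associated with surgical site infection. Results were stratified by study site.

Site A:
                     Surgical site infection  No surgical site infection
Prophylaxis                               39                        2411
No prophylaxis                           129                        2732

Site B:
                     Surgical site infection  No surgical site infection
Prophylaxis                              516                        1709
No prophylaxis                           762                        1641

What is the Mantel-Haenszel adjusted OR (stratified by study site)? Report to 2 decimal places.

OR_MH = Σ(aᵢdᵢ/nᵢ) / Σ(bᵢcᵢ/nᵢ), where nᵢ is the stratum total.
Stratum 1 (Site A): n = 5311; a·d/n = 39·2732/5311 = 20.0618; b·c/n = 2411·129/5311 = 58.5613
Stratum 2 (Site B): n = 4628; a·d/n = 516·1641/4628 = 182.9637; b·c/n = 1709·762/4628 = 281.3868
OR_MH = (20.0618 + 182.9637) / (58.5613 + 281.3868) = 203.0255 / 339.9481 = 0.59722

0.60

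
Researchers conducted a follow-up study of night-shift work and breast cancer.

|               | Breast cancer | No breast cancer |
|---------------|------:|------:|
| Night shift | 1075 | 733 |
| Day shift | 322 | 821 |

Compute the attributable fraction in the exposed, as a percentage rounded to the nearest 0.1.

Cells: a = 1075, b = 733, c = 322, d = 821.
Risk in exposed = 1075/1808 = 0.59458; risk in unexposed = 322/1143 = 0.28171.
RR = 0.59458/0.28171 = 2.11057
AR% = (RR − 1)/RR × 100 = (2.11057 − 1)/2.11057 × 100 = 52.6195%

52.6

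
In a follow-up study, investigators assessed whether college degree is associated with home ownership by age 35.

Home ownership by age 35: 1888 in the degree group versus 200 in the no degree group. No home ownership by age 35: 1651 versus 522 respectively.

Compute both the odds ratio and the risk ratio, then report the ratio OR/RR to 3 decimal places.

1.550

From the description: a = 1888, b = 1651, c = 200, d = 522.
OR = (1888·522)/(1651·200) = 985536/330200 = 2.98466
Risk in exposed = 1888/3539 = 0.53348; risk in unexposed = 200/722 = 0.27701; RR = 1.92588
OR/RR = 2.98466 / 1.92588 = 1.54977
The outcome is not rare, so the OR lies further from 1 than the RR.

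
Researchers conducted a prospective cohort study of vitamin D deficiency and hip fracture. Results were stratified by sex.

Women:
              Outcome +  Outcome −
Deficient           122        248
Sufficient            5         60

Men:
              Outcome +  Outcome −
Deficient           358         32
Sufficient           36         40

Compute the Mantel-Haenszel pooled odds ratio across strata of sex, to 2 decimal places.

8.93

OR_MH = Σ(aᵢdᵢ/nᵢ) / Σ(bᵢcᵢ/nᵢ), where nᵢ is the stratum total.
Stratum 1 (Women): n = 435; a·d/n = 122·60/435 = 16.8276; b·c/n = 248·5/435 = 2.8506
Stratum 2 (Men): n = 466; a·d/n = 358·40/466 = 30.7296; b·c/n = 32·36/466 = 2.4721
OR_MH = (16.8276 + 30.7296) / (2.8506 + 2.4721) = 47.5572 / 5.3227 = 8.93483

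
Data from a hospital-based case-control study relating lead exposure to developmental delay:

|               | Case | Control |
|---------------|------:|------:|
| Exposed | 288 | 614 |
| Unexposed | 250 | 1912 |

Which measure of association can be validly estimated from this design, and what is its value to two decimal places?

3.59

Cells: a = 288, b = 614, c = 250, d = 1912.
This is a hospital-based case-control study: participants were sampled on outcome status, so risks in the source population cannot be estimated directly — relative risk is not valid here. The odds ratio is the appropriate measure.
OR = (a·d)/(b·c) = (288 × 1912) / (614 × 250) = 550656 / 153500 = 3.58734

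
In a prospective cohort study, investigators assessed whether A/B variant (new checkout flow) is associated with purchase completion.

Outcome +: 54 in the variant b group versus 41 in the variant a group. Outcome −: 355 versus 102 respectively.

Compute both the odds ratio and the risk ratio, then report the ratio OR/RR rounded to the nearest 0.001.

From the description: a = 54, b = 355, c = 41, d = 102.
OR = (54·102)/(355·41) = 5508/14555 = 0.37843
Risk in exposed = 54/409 = 0.13203; risk in unexposed = 41/143 = 0.28671; RR = 0.46049
OR/RR = 0.37843 / 0.46049 = 0.82179
The outcome is not rare, so the OR lies further from 1 than the RR.

0.822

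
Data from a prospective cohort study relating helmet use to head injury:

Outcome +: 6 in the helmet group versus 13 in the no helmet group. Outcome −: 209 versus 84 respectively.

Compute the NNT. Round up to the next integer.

Risk in treated group = 6/215 = 0.02791; risk in control = 13/97 = 0.13402.
Absolute risk reduction = 0.13402 − 0.02791 = 0.10611
NNT = 1 / ARR = 1 / 0.10611 = 9.424 → round up → 10

10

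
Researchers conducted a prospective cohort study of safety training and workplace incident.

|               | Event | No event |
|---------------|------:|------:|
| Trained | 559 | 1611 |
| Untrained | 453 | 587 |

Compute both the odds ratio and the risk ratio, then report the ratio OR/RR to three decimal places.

Cells: a = 559, b = 1611, c = 453, d = 587.
OR = (559·587)/(1611·453) = 328133/729783 = 0.44963
Risk in exposed = 559/2170 = 0.25760; risk in unexposed = 453/1040 = 0.43558; RR = 0.59141
OR/RR = 0.44963 / 0.59141 = 0.76027
The outcome is not rare, so the OR lies further from 1 than the RR.

0.760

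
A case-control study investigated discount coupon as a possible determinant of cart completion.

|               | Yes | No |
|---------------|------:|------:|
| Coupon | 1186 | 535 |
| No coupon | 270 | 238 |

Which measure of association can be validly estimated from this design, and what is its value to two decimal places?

1.95

Cells: a = 1186, b = 535, c = 270, d = 238.
This is a case-control study: participants were sampled on outcome status, so risks in the source population cannot be estimated directly — relative risk is not valid here. The odds ratio is the appropriate measure.
OR = (a·d)/(b·c) = (1186 × 238) / (535 × 270) = 282268 / 144450 = 1.95409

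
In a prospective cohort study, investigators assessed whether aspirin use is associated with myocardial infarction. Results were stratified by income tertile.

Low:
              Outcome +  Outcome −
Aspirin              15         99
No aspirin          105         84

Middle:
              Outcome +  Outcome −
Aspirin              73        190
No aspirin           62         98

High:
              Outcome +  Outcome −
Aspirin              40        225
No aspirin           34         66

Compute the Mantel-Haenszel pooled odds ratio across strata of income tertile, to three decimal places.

OR_MH = Σ(aᵢdᵢ/nᵢ) / Σ(bᵢcᵢ/nᵢ), where nᵢ is the stratum total.
Stratum 1 (Low): n = 303; a·d/n = 15·84/303 = 4.1584; b·c/n = 99·105/303 = 34.3069
Stratum 2 (Middle): n = 423; a·d/n = 73·98/423 = 16.9125; b·c/n = 190·62/423 = 27.8487
Stratum 3 (High): n = 365; a·d/n = 40·66/365 = 7.2329; b·c/n = 225·34/365 = 20.9589
OR_MH = (4.1584 + 16.9125 + 7.2329) / (34.3069 + 27.8487 + 20.9589) = 28.3038 / 83.1145 = 0.34054

0.341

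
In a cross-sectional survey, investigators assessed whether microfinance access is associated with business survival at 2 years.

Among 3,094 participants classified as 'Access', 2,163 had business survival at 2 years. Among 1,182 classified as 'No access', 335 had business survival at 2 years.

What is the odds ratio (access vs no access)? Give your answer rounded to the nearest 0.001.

From the description: a = 2163, b = 931, c = 335, d = 847.
OR = (a·d)/(b·c) = (2163 × 847) / (931 × 335) = 1832061 / 311885 = 5.87416
The odds of business survival at 2 years are about 5.87 times as high in the access group.

5.874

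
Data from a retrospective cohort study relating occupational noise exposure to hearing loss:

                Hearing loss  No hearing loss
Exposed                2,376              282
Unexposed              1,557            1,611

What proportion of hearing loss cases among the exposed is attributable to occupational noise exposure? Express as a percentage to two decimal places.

45.02

Cells: a = 2376, b = 282, c = 1557, d = 1611.
Risk in exposed = 2376/2658 = 0.89391; risk in unexposed = 1557/3168 = 0.49148.
RR = 0.89391/0.49148 = 1.81881
AR% = (RR − 1)/RR × 100 = (1.81881 − 1)/1.81881 × 100 = 45.0191%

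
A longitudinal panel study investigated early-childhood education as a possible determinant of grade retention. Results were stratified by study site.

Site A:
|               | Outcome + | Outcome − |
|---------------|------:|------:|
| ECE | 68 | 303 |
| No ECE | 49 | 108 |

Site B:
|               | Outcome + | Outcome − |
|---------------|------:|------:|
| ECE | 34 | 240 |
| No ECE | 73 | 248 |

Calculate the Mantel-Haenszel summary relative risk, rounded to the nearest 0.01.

0.57

RR_MH = Σ(aᵢ·n₀ᵢ/nᵢ) / Σ(cᵢ·n₁ᵢ/nᵢ), with n₁ᵢ = aᵢ+bᵢ (exposed), n₀ᵢ = cᵢ+dᵢ (unexposed), nᵢ = n₁ᵢ+n₀ᵢ.
Stratum 1 (Site A): n₁ = 371, n₀ = 157, n = 528; a·n₀/n = 68·157/528 = 20.2197; c·n₁/n = 49·371/528 = 34.4299
Stratum 2 (Site B): n₁ = 274, n₀ = 321, n = 595; a·n₀/n = 34·321/595 = 18.3429; c·n₁/n = 73·274/595 = 33.6168
RR_MH = (20.2197 + 18.3429) / (34.4299 + 33.6168) = 38.5626 / 68.0467 = 0.56671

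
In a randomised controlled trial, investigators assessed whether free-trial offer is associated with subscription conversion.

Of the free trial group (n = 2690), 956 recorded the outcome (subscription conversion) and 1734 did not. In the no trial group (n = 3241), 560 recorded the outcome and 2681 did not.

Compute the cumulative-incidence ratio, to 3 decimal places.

2.057

From the description: a = 956, b = 1734, c = 560, d = 2681.
Risk in exposed = 956/2690 = 0.35539; risk in unexposed = 560/3241 = 0.17279.
RR = 0.35539 / 0.17279 = 2.05682
The risk among the exposed is 2.06 times that among the unexposed.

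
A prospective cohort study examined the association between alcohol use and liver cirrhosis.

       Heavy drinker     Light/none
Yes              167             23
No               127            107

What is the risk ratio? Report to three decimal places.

Reading the table with exposure as columns: a = 167 (Heavy drinker, case), b = 127 (Heavy drinker, non-case), c = 23 (Light/none, case), d = 107.
Risk in exposed = 167/294 = 0.56803; risk in unexposed = 23/130 = 0.17692.
RR = 0.56803 / 0.17692 = 3.21059
The risk among the exposed is 3.21 times that among the unexposed.

3.211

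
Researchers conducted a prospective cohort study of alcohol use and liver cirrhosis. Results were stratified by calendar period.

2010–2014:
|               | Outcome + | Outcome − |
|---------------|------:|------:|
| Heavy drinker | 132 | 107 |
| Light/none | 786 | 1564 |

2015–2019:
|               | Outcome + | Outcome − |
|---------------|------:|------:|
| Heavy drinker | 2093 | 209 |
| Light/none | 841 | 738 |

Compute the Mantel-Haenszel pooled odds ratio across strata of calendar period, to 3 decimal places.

OR_MH = Σ(aᵢdᵢ/nᵢ) / Σ(bᵢcᵢ/nᵢ), where nᵢ is the stratum total.
Stratum 1 (2010–2014): n = 2589; a·d/n = 132·1564/2589 = 79.7404; b·c/n = 107·786/2589 = 32.4844
Stratum 2 (2015–2019): n = 3881; a·d/n = 2093·738/3881 = 397.9990; b·c/n = 209·841/3881 = 45.2896
OR_MH = (79.7404 + 397.9990) / (32.4844 + 45.2896) = 477.7394 / 77.7740 = 6.14266

6.143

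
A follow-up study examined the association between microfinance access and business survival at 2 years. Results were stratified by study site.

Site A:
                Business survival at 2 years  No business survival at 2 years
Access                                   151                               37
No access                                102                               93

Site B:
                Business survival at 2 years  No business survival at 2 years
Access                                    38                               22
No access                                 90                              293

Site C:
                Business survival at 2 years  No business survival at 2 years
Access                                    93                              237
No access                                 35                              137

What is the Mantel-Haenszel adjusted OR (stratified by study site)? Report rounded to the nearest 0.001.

OR_MH = Σ(aᵢdᵢ/nᵢ) / Σ(bᵢcᵢ/nᵢ), where nᵢ is the stratum total.
Stratum 1 (Site A): n = 383; a·d/n = 151·93/383 = 36.6658; b·c/n = 37·102/383 = 9.8538
Stratum 2 (Site B): n = 443; a·d/n = 38·293/443 = 25.1332; b·c/n = 22·90/443 = 4.4695
Stratum 3 (Site C): n = 502; a·d/n = 93·137/502 = 25.3805; b·c/n = 237·35/502 = 16.5239
OR_MH = (36.6658 + 25.1332 + 25.3805) / (9.8538 + 4.4695 + 16.5239) = 87.1795 / 30.8472 = 2.82617

2.826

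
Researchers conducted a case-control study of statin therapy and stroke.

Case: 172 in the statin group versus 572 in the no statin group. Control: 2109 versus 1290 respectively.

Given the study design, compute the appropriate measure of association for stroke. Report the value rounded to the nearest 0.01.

0.18

From the description: a = 172, b = 2109, c = 572, d = 1290.
This is a case-control study: participants were sampled on outcome status, so risks in the source population cannot be estimated directly — relative risk is not valid here. The odds ratio is the appropriate measure.
OR = (a·d)/(b·c) = (172 × 1290) / (2109 × 572) = 221880 / 1206348 = 0.18393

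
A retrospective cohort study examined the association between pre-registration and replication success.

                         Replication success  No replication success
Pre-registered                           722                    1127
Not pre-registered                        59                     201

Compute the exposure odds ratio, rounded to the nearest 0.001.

Cells: a = 722, b = 1127, c = 59, d = 201.
OR = (a·d)/(b·c) = (722 × 201) / (1127 × 59) = 145122 / 66493 = 2.18252
The odds of replication success are about 2.18 times as high in the pre-registered group.

2.183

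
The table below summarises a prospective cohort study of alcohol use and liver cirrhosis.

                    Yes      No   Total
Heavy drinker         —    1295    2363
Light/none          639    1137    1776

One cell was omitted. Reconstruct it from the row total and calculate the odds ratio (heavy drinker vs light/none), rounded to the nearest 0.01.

The missing cell is in the exposed row: 2363 − 1295 = 1068.
So a = 1068, b = 1295, c = 639, d = 1137.
OR = (a·d)/(b·c) = (1068 × 1137) / (1295 × 639) = 1214316 / 827505 = 1.46744

1.47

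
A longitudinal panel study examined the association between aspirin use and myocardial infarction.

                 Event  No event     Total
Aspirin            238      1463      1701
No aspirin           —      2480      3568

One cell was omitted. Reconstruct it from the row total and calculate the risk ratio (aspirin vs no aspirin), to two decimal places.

0.46

The missing cell is in the unexposed row: 3568 − 2480 = 1088.
So a = 238, b = 1463, c = 1088, d = 2480.
RR = [a/(a+b)] / [c/(c+d)] = (238/1701) / (1088/3568) = 0.13992/0.30493 = 0.45885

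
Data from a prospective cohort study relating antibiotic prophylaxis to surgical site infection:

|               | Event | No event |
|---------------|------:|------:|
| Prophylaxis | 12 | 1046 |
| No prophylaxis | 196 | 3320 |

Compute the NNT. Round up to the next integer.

23

Risk in treated group = 12/1058 = 0.01134; risk in control = 196/3516 = 0.05575.
Absolute risk reduction = 0.05575 − 0.01134 = 0.04440
NNT = 1 / ARR = 1 / 0.04440 = 22.521 → round up → 23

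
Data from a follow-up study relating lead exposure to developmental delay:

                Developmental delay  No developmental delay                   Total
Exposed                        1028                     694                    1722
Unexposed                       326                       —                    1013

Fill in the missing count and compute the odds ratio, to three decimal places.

The missing cell is in the unexposed row: 1013 − 326 = 687.
So a = 1028, b = 694, c = 326, d = 687.
OR = (a·d)/(b·c) = (1028 × 687) / (694 × 326) = 706236 / 226244 = 3.12157

3.122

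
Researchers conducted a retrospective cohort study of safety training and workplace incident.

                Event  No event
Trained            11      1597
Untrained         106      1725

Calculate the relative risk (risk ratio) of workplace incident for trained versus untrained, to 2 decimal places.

Cells: a = 11, b = 1597, c = 106, d = 1725.
Risk in exposed = 11/1608 = 0.00684; risk in unexposed = 106/1831 = 0.05789.
RR = 0.00684 / 0.05789 = 0.11817
The risk is 88% lower among the exposed than among the unexposed.

0.12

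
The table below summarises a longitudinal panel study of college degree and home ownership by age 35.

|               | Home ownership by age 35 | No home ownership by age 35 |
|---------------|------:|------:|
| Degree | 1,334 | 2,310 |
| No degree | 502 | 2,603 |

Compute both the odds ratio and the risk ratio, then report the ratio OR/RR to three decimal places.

Cells: a = 1334, b = 2310, c = 502, d = 2603.
OR = (1334·2603)/(2310·502) = 3472402/1159620 = 2.99443
Risk in exposed = 1334/3644 = 0.36608; risk in unexposed = 502/3105 = 0.16167; RR = 2.26431
OR/RR = 2.99443 / 2.26431 = 1.32245
The outcome is not rare, so the OR lies further from 1 than the RR.

1.322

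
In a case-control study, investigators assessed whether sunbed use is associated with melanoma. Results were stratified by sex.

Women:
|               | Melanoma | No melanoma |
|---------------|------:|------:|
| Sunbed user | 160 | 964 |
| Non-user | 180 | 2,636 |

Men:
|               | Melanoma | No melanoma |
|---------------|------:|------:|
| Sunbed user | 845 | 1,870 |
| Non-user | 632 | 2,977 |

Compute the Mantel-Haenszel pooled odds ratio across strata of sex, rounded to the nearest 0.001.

2.186

OR_MH = Σ(aᵢdᵢ/nᵢ) / Σ(bᵢcᵢ/nᵢ), where nᵢ is the stratum total.
Stratum 1 (Women): n = 3940; a·d/n = 160·2636/3940 = 107.0457; b·c/n = 964·180/3940 = 44.0406
Stratum 2 (Men): n = 6324; a·d/n = 845·2977/6324 = 397.7807; b·c/n = 1870·632/6324 = 186.8817
OR_MH = (107.0457 + 397.7807) / (44.0406 + 186.8817) = 504.8264 / 230.9223 = 2.18613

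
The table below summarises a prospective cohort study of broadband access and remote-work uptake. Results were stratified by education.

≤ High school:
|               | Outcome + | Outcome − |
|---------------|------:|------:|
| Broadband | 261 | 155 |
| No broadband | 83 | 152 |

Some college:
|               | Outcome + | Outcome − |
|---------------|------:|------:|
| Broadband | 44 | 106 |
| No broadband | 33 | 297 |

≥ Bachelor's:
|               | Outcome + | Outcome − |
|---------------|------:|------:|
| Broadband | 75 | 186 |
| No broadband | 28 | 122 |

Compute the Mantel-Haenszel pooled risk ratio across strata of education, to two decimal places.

1.87

RR_MH = Σ(aᵢ·n₀ᵢ/nᵢ) / Σ(cᵢ·n₁ᵢ/nᵢ), with n₁ᵢ = aᵢ+bᵢ (exposed), n₀ᵢ = cᵢ+dᵢ (unexposed), nᵢ = n₁ᵢ+n₀ᵢ.
Stratum 1 (≤ High school): n₁ = 416, n₀ = 235, n = 651; a·n₀/n = 261·235/651 = 94.2166; c·n₁/n = 83·416/651 = 53.0384
Stratum 2 (Some college): n₁ = 150, n₀ = 330, n = 480; a·n₀/n = 44·330/480 = 30.2500; c·n₁/n = 33·150/480 = 10.3125
Stratum 3 (≥ Bachelor's): n₁ = 261, n₀ = 150, n = 411; a·n₀/n = 75·150/411 = 27.3723; c·n₁/n = 28·261/411 = 17.7810
RR_MH = (94.2166 + 30.2500 + 27.3723) / (53.0384 + 10.3125 + 17.7810) = 151.8389 / 81.1319 = 1.87151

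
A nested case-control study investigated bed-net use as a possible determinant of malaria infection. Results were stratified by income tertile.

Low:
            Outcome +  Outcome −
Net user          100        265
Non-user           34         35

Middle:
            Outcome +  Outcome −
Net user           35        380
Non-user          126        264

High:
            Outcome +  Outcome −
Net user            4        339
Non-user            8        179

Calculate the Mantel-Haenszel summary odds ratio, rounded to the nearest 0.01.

0.24

OR_MH = Σ(aᵢdᵢ/nᵢ) / Σ(bᵢcᵢ/nᵢ), where nᵢ is the stratum total.
Stratum 1 (Low): n = 434; a·d/n = 100·35/434 = 8.0645; b·c/n = 265·34/434 = 20.7604
Stratum 2 (Middle): n = 805; a·d/n = 35·264/805 = 11.4783; b·c/n = 380·126/805 = 59.4783
Stratum 3 (High): n = 530; a·d/n = 4·179/530 = 1.3509; b·c/n = 339·8/530 = 5.1170
OR_MH = (8.0645 + 11.4783 + 1.3509) / (20.7604 + 59.4783 + 5.1170) = 20.8937 / 85.3556 = 0.24478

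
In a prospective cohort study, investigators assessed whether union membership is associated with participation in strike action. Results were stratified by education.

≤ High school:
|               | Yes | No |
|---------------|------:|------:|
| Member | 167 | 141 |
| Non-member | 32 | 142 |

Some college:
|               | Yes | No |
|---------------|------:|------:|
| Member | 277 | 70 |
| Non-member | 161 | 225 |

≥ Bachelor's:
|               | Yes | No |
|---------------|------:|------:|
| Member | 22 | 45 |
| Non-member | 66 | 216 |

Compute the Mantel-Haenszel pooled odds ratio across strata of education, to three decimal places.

4.447

OR_MH = Σ(aᵢdᵢ/nᵢ) / Σ(bᵢcᵢ/nᵢ), where nᵢ is the stratum total.
Stratum 1 (≤ High school): n = 482; a·d/n = 167·142/482 = 49.1992; b·c/n = 141·32/482 = 9.3610
Stratum 2 (Some college): n = 733; a·d/n = 277·225/733 = 85.0273; b·c/n = 70·161/733 = 15.3752
Stratum 3 (≥ Bachelor's): n = 349; a·d/n = 22·216/349 = 13.6160; b·c/n = 45·66/349 = 8.5100
OR_MH = (49.1992 + 85.0273 + 13.6160) / (9.3610 + 15.3752 + 8.5100) = 147.8425 / 33.2462 = 4.44690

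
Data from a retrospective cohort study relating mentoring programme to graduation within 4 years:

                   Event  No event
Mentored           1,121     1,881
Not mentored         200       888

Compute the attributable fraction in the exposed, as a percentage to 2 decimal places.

Cells: a = 1121, b = 1881, c = 200, d = 888.
Risk in exposed = 1121/3002 = 0.37342; risk in unexposed = 200/1088 = 0.18382.
RR = 0.37342/0.18382 = 2.03139
AR% = (RR − 1)/RR × 100 = (2.03139 − 1)/2.03139 × 100 = 50.7727%

50.77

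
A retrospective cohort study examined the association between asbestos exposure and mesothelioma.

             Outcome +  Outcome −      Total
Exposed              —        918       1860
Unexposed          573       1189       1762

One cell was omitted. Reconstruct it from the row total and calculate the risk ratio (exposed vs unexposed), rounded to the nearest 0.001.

The missing cell is in the exposed row: 1860 − 918 = 942.
So a = 942, b = 918, c = 573, d = 1189.
RR = [a/(a+b)] / [c/(c+d)] = (942/1860) / (573/1762) = 0.50645/0.32520 = 1.55736

1.557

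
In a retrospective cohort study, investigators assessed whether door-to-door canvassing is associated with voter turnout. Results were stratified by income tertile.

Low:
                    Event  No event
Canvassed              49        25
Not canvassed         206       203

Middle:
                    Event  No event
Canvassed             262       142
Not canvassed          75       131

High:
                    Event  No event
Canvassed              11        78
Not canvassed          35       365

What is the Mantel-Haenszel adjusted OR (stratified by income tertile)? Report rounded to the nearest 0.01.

OR_MH = Σ(aᵢdᵢ/nᵢ) / Σ(bᵢcᵢ/nᵢ), where nᵢ is the stratum total.
Stratum 1 (Low): n = 483; a·d/n = 49·203/483 = 20.5942; b·c/n = 25·206/483 = 10.6625
Stratum 2 (Middle): n = 610; a·d/n = 262·131/610 = 56.2656; b·c/n = 142·75/610 = 17.4590
Stratum 3 (High): n = 489; a·d/n = 11·365/489 = 8.2106; b·c/n = 78·35/489 = 5.5828
OR_MH = (20.5942 + 56.2656 + 8.2106) / (10.6625 + 17.4590 + 5.5828) = 85.0704 / 33.7044 = 2.52402

2.52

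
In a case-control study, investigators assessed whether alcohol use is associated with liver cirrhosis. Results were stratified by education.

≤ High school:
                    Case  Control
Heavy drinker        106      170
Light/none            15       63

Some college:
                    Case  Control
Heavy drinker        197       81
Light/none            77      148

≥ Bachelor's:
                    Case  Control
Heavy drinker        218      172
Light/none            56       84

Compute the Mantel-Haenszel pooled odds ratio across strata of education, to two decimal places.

OR_MH = Σ(aᵢdᵢ/nᵢ) / Σ(bᵢcᵢ/nᵢ), where nᵢ is the stratum total.
Stratum 1 (≤ High school): n = 354; a·d/n = 106·63/354 = 18.8644; b·c/n = 170·15/354 = 7.2034
Stratum 2 (Some college): n = 503; a·d/n = 197·148/503 = 57.9642; b·c/n = 81·77/503 = 12.3996
Stratum 3 (≥ Bachelor's): n = 530; a·d/n = 218·84/530 = 34.5509; b·c/n = 172·56/530 = 18.1736
OR_MH = (18.8644 + 57.9642 + 34.5509) / (7.2034 + 12.3996 + 18.1736) = 111.3796 / 37.7766 = 2.94838

2.95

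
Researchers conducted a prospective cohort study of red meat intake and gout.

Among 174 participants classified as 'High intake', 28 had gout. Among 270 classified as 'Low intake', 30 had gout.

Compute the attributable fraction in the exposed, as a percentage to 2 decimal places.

30.95

From the description: a = 28, b = 146, c = 30, d = 240.
Risk in exposed = 28/174 = 0.16092; risk in unexposed = 30/270 = 0.11111.
RR = 0.16092/0.11111 = 1.44828
AR% = (RR − 1)/RR × 100 = (1.44828 − 1)/1.44828 × 100 = 30.9524%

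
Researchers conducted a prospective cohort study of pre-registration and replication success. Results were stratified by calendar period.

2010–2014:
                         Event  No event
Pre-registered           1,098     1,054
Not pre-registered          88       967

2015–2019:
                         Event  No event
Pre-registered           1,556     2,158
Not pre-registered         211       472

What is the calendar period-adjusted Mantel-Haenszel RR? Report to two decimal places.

2.54

RR_MH = Σ(aᵢ·n₀ᵢ/nᵢ) / Σ(cᵢ·n₁ᵢ/nᵢ), with n₁ᵢ = aᵢ+bᵢ (exposed), n₀ᵢ = cᵢ+dᵢ (unexposed), nᵢ = n₁ᵢ+n₀ᵢ.
Stratum 1 (2010–2014): n₁ = 2152, n₀ = 1055, n = 3207; a·n₀/n = 1098·1055/3207 = 361.2067; c·n₁/n = 88·2152/3207 = 59.0508
Stratum 2 (2015–2019): n₁ = 3714, n₀ = 683, n = 4397; a·n₀/n = 1556·683/4397 = 241.6984; c·n₁/n = 211·3714/4397 = 178.2247
RR_MH = (361.2067 + 241.6984) / (59.0508 + 178.2247) = 602.9052 / 237.2755 = 2.54095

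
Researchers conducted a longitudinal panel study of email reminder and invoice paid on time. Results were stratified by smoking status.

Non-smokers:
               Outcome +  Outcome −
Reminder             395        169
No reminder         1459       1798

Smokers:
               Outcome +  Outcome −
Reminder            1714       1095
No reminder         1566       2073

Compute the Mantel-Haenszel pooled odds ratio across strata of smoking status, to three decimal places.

OR_MH = Σ(aᵢdᵢ/nᵢ) / Σ(bᵢcᵢ/nᵢ), where nᵢ is the stratum total.
Stratum 1 (Non-smokers): n = 3821; a·d/n = 395·1798/3821 = 185.8702; b·c/n = 169·1459/3821 = 64.5305
Stratum 2 (Smokers): n = 6448; a·d/n = 1714·2073/6448 = 551.0425; b·c/n = 1095·1566/6448 = 265.9383
OR_MH = (185.8702 + 551.0425) / (64.5305 + 265.9383) = 736.9127 / 330.4688 = 2.22990

2.230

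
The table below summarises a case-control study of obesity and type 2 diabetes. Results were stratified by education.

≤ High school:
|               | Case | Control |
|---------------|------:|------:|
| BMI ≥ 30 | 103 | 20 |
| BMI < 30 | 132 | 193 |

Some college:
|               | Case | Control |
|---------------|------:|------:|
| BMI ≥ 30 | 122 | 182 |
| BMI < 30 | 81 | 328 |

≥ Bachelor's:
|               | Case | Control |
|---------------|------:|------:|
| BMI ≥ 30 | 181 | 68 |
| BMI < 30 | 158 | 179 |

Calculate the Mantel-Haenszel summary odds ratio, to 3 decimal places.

3.469

OR_MH = Σ(aᵢdᵢ/nᵢ) / Σ(bᵢcᵢ/nᵢ), where nᵢ is the stratum total.
Stratum 1 (≤ High school): n = 448; a·d/n = 103·193/448 = 44.3728; b·c/n = 20·132/448 = 5.8929
Stratum 2 (Some college): n = 713; a·d/n = 122·328/713 = 56.1234; b·c/n = 182·81/713 = 20.6760
Stratum 3 (≥ Bachelor's): n = 586; a·d/n = 181·179/586 = 55.2884; b·c/n = 68·158/586 = 18.3345
OR_MH = (44.3728 + 56.1234 + 55.2884) / (5.8929 + 20.6760 + 18.3345) = 155.7846 / 44.9033 = 3.46933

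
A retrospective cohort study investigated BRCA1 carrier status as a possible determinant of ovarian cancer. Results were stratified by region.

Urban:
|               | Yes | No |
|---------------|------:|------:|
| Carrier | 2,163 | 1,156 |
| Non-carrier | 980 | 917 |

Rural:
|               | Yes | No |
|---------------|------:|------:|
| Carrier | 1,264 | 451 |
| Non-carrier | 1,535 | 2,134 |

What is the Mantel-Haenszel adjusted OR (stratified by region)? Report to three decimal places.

2.549

OR_MH = Σ(aᵢdᵢ/nᵢ) / Σ(bᵢcᵢ/nᵢ), where nᵢ is the stratum total.
Stratum 1 (Urban): n = 5216; a·d/n = 2163·917/5216 = 380.2667; b·c/n = 1156·980/5216 = 217.1933
Stratum 2 (Rural): n = 5384; a·d/n = 1264·2134/5384 = 500.9985; b·c/n = 451·1535/5384 = 128.5819
OR_MH = (380.2667 + 500.9985) / (217.1933 + 128.5819) = 881.2652 / 345.7752 = 2.54867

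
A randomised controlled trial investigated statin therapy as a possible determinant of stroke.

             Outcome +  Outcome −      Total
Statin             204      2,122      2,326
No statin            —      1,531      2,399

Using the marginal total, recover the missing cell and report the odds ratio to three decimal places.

The missing cell is in the unexposed row: 2399 − 1531 = 868.
So a = 204, b = 2122, c = 868, d = 1531.
OR = (a·d)/(b·c) = (204 × 1531) / (2122 × 868) = 312324 / 1841896 = 0.16957

0.170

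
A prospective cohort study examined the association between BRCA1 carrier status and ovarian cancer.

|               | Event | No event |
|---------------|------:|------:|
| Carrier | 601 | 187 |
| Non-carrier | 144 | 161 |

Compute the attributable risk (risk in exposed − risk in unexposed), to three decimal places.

0.291

Cells: a = 601, b = 187, c = 144, d = 161.
Risk in exposed = 601/788 = 0.762690; risk in unexposed = 144/305 = 0.472131.
Risk difference = 0.762690 − 0.472131 = 0.290559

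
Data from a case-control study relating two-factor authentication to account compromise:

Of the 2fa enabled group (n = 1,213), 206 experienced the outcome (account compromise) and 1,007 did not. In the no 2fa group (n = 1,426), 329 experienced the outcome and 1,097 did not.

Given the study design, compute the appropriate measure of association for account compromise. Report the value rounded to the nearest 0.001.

0.682

From the description: a = 206, b = 1007, c = 329, d = 1097.
This is a case-control study: participants were sampled on outcome status, so risks in the source population cannot be estimated directly — relative risk is not valid here. The odds ratio is the appropriate measure.
OR = (a·d)/(b·c) = (206 × 1097) / (1007 × 329) = 225982 / 331303 = 0.68210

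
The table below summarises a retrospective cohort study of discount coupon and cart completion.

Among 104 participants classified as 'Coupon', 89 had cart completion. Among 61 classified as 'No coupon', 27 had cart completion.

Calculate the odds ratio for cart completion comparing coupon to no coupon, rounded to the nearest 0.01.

From the description: a = 89, b = 15, c = 27, d = 34.
OR = (a·d)/(b·c) = (89 × 34) / (15 × 27) = 3026 / 405 = 7.47160
The odds of cart completion are about 7.47 times as high in the coupon group.

7.47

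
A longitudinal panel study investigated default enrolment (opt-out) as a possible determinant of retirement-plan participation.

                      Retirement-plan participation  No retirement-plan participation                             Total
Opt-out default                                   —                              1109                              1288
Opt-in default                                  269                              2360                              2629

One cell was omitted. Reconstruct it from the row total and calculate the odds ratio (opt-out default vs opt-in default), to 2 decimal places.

The missing cell is in the exposed row: 1288 − 1109 = 179.
So a = 179, b = 1109, c = 269, d = 2360.
OR = (a·d)/(b·c) = (179 × 2360) / (1109 × 269) = 422440 / 298321 = 1.41606

1.42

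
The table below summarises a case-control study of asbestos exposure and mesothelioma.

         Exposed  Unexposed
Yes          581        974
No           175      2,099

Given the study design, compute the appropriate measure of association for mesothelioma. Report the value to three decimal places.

7.155

Reading the table with exposure as columns: a = 581 (Exposed, case), b = 175 (Exposed, non-case), c = 974 (Unexposed, case), d = 2099.
This is a case-control study: participants were sampled on outcome status, so risks in the source population cannot be estimated directly — relative risk is not valid here. The odds ratio is the appropriate measure.
OR = (a·d)/(b·c) = (581 × 2099) / (175 × 974) = 1219519 / 170450 = 7.15470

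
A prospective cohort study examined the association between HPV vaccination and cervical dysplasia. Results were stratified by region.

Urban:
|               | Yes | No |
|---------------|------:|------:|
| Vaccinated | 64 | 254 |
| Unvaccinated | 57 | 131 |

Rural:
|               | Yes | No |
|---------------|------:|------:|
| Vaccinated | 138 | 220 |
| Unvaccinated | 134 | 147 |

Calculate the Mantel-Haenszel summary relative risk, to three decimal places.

0.762

RR_MH = Σ(aᵢ·n₀ᵢ/nᵢ) / Σ(cᵢ·n₁ᵢ/nᵢ), with n₁ᵢ = aᵢ+bᵢ (exposed), n₀ᵢ = cᵢ+dᵢ (unexposed), nᵢ = n₁ᵢ+n₀ᵢ.
Stratum 1 (Urban): n₁ = 318, n₀ = 188, n = 506; a·n₀/n = 64·188/506 = 23.7787; c·n₁/n = 57·318/506 = 35.8221
Stratum 2 (Rural): n₁ = 358, n₀ = 281, n = 639; a·n₀/n = 138·281/639 = 60.6854; c·n₁/n = 134·358/639 = 75.0736
RR_MH = (23.7787 + 60.6854) / (35.8221 + 75.0736) = 84.4641 / 110.8957 = 0.76165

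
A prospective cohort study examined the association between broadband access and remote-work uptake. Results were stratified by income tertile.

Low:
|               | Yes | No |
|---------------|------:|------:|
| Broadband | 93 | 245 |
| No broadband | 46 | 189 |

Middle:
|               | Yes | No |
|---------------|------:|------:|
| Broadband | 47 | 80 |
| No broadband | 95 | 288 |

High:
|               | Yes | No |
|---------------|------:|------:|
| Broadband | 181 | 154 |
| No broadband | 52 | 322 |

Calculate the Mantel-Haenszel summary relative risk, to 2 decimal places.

RR_MH = Σ(aᵢ·n₀ᵢ/nᵢ) / Σ(cᵢ·n₁ᵢ/nᵢ), with n₁ᵢ = aᵢ+bᵢ (exposed), n₀ᵢ = cᵢ+dᵢ (unexposed), nᵢ = n₁ᵢ+n₀ᵢ.
Stratum 1 (Low): n₁ = 338, n₀ = 235, n = 573; a·n₀/n = 93·235/573 = 38.1414; c·n₁/n = 46·338/573 = 27.1344
Stratum 2 (Middle): n₁ = 127, n₀ = 383, n = 510; a·n₀/n = 47·383/510 = 35.2961; c·n₁/n = 95·127/510 = 23.6569
Stratum 3 (High): n₁ = 335, n₀ = 374, n = 709; a·n₀/n = 181·374/709 = 95.4781; c·n₁/n = 52·335/709 = 24.5698
RR_MH = (38.1414 + 35.2961 + 95.4781) / (27.1344 + 23.6569 + 24.5698) = 168.9156 / 75.3611 = 2.24142

2.24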